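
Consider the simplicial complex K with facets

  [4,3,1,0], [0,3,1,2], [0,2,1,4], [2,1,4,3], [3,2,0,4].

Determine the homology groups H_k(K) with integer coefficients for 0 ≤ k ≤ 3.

Order the vertices as 0 < 1 < 2 < 3 < 4. Listing each simplex with vertices in this order, K has dimension 3 with simplices:

  0-simplices (5): [0], [1], [2], [3], [4]
  1-simplices (10): [0,1], [0,2], [0,3], [0,4], [1,2], [1,3], [1,4], [2,3], [2,4], [3,4]
  2-simplices (10): [0,1,2], [0,1,3], [0,1,4], [0,2,3], [0,2,4], [0,3,4], [1,2,3], [1,2,4], [1,3,4], [2,3,4]
  3-simplices (5): [0,1,2,3], [0,1,2,4], [0,1,3,4], [0,2,3,4], [1,2,3,4]

giving chain groups C_0 ≅ Z^5, C_1 ≅ Z^10, C_2 ≅ Z^10, C_3 ≅ Z^5.

∂_1: C_1 → C_0 is given by ∂[p,q] = [q] − [p]. For instance
  ∂[3,4] = [4] − [3].
As a 5×10 matrix over Z this has rank 4, with invariant factors (1,1,1,1).

∂_2: C_2 → C_1 maps a triangle to the signed sum of its edges. For instance
  ∂[0,2,4] = [2,4] − [0,4] + [0,2],
  ∂[2,3,4] = [3,4] − [2,4] + [2,3].
The resulting 10×10 matrix has rank 6, and its Smith normal form has invariant factors (1,1,1,1,1,1).

The boundary map ∂_3: C_3 → C_2 sends each 3-simplex σ to the alternating sum Σ_i (−1)^i (σ with its i-th vertex removed). For instance
  ∂[1,2,3,4] = [2,3,4] − [1,3,4] + [1,2,4] − [1,2,3],
  ∂[0,1,2,3] = [1,2,3] − [0,2,3] + [0,1,3] − [0,1,2].
The 10×5 boundary matrix has rank 4 and Smith normal form diag(1,1,1,1).

From H_k ≅ ker(∂_k) / im(∂_{k+1}) we obtain:

  H_0: rank C_0 − rank ∂_1 = 5 − 4 = 1, and the invariant factors of ∂_1 are all 1, so H_0 = Z.
  H_1: rank ker ∂_1 − rank ∂_2 = (10 − 4) − 6 = 0, and the invariant factors of ∂_2 are all 1, so H_1 = 0.
  H_2: rank ker ∂_2 − rank ∂_3 = (10 − 6) − 4 = 0, and the invariant factors of ∂_3 are all 1, so H_2 = 0.
  H_3: rank ker ∂_3 − rank ∂_4 = (5 − 4) − 0 = 1, and there is no ∂_4, so H_3 = Z.

As a check, the Euler characteristic is 5 − 10 + 10 − 5 = 0, which agrees with 1 − 0 + 0 − 1 = 0.
(K is a triangulation of the 3-sphere S^3.)

H_0 ≅ Z,  H_1 = 0,  H_2 = 0,  H_3 ≅ Z.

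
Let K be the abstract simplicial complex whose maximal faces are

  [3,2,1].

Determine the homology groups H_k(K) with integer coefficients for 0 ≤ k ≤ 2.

H_0 = Z,  H_1 = 0,  H_2 = 0.

Order the vertices as 1 < 2 < 3. Listing each simplex with vertices in this order, K has dimension 2 with simplices:

  0-simplices (3): [1], [2], [3]
  1-simplices (3): [1,2], [1,3], [2,3]
  2-simplices (1): [1,2,3]

giving chain groups C_0 ≅ Z^3, C_1 ≅ Z^3, C_2 ≅ Z^1.

∂_1: C_1 → C_0 sends each edge [p,q] (with p < q) to q − p. For instance
  ∂[2,3] = [3] − [2].
This gives a 3×3 integer matrix of rank 2; reducing to Smith normal form yields diagonal entries (1,1).

The boundary map ∂_2: C_2 → C_1 acts by ∂[p,q,r] = [q,r] − [p,r] + [p,q]. For instance
  ∂[1,2,3] = [2,3] − [1,3] + [1,2].
The 3×1 boundary matrix has rank 1 and Smith normal form diag(1).

From H_k ≅ ker(∂_k) / im(∂_{k+1}) we obtain:

  H_0: rank C_0 − rank ∂_1 = 3 − 2 = 1, and the invariant factors of ∂_1 are all 1, so H_0 ≅ Z.
  H_1: rank ker ∂_1 − rank ∂_2 = (3 − 2) − 1 = 0, and the invariant factors of ∂_2 are all 1, so H_1 ≅ 0.
  H_2: rank ker ∂_2 − rank ∂_3 = (1 − 1) − 0 = 0, and there is no ∂_3, so H_2 ≅ 0.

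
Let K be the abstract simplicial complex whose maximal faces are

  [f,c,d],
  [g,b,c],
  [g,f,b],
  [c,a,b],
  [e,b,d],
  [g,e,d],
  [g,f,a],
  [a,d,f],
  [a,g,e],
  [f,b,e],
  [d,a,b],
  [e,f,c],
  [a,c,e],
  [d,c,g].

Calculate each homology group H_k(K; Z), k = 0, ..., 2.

H_0 ≅ Z,  H_1 ≅ Z^2,  H_2 ≅ Z.

Fix the vertex order a < b < c < d < e < f < g and write every simplex with vertices in increasing order. Then dim K = 2 and the simplices of K are:

  0-simplices (7): a, b, c, d, e, f, g
  1-simplices (21): ab, ac, ad, ae, af, ag, bc, bd, be, bf, bg, cd, ce, cf, cg, de, df, dg, ef, eg, fg
  2-simplices (14): abc, abd, ace, adf, aeg, afg, bcg, bde, bef, bfg, cdf, cdg, cef, deg

Hence C_0 ≅ Z^7, C_1 ≅ Z^21, C_2 ≅ Z^14.

Boundary ∂_1: C_1 → C_0 is given by ∂[p,q] = [q] − [p]. For instance
  ∂eg = g − e.
The resulting 7×21 matrix has rank 6, and its Smith normal form has invariant factors (1,1,1,1,1,1).

Boundary ∂_2: C_2 → C_1 maps a triangle to the signed sum of its edges. For instance
  ∂cef = ef − cf + ce,
  ∂bfg = fg − bg + bf.
The resulting 21×14 matrix has rank 13, and its Smith normal form has invariant factors (1,1,1,1,1,1,1,1,1,1,1,1,1).

Now H_k = ker ∂_k / im ∂_{k+1}, so:

  H_0: rank C_0 − rank ∂_1 = 7 − 6 = 1, and the invariant factors of ∂_1 are all 1, so H_0 ≅ Z.
  H_1: rank ker ∂_1 − rank ∂_2 = (21 − 6) − 13 = 2, and the invariant factors of ∂_2 are all 1, so H_1 ≅ Z^2.
  H_2: rank ker ∂_2 − rank ∂_3 = (14 − 13) − 0 = 1, and there is no ∂_3, so H_2 ≅ Z.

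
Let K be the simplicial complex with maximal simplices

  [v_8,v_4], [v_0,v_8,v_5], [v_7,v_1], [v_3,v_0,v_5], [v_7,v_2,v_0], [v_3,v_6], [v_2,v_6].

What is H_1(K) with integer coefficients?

H_1 = Z.

Fix the vertex order v_0 < v_1 < v_2 < v_3 < v_4 < v_5 < v_6 < v_7 < v_8 and write every simplex with vertices in increasing order. Then dim K = 2 and the simplices of K are:

  0-simplices (9): [v_0], [v_1], [v_2], [v_3], [v_4], [v_5], [v_6], [v_7], [v_8]
  1-simplices (12): [v_0,v_2], [v_0,v_3], [v_0,v_5], [v_0,v_7], [v_0,v_8], [v_1,v_7], [v_2,v_6], [v_2,v_7], [v_3,v_5], [v_3,v_6], [v_4,v_8], [v_5,v_8]
  2-simplices (3): [v_0,v_2,v_7], [v_0,v_3,v_5], [v_0,v_5,v_8]

giving chain groups C_0 ≅ Z^9, C_1 ≅ Z^12, C_2 ≅ Z^3.

Boundary ∂_1: C_1 → C_0 is given by ∂[p,q] = [q] − [p]. For instance
  ∂[v_0,v_5] = [v_5] − [v_0].
As a 9×12 matrix over Z this has rank 8, with invariant factors (1,1,1,1,1,1,1,1).

∂_2: C_2 → C_1 acts by ∂[p,q,r] = [q,r] − [p,r] + [p,q]. For instance
  ∂[v_0,v_2,v_7] = [v_2,v_7] − [v_0,v_7] + [v_0,v_2],
  ∂[v_0,v_5,v_8] = [v_5,v_8] − [v_0,v_8] + [v_0,v_5].
The resulting 12×3 matrix has rank 3, and its Smith normal form has invariant factors (1,1,1).

Now H_k = ker ∂_k / im ∂_{k+1}, so:

  H_1: rank ker ∂_1 − rank ∂_2 = (12 − 8) − 3 = 1, and the invariant factors of ∂_2 are all 1, so H_1 = Z.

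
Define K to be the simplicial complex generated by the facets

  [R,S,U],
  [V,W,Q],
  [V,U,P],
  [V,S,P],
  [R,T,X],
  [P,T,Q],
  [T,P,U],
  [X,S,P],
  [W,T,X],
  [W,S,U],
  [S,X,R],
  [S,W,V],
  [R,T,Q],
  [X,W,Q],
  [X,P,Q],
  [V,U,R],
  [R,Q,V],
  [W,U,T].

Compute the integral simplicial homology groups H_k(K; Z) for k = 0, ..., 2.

K has 9 vertices, 27 edges, 18 triangles.
rank ∂_0 = 0, rank ∂_1 = 8 ⇒ b_0 = 9 − 0 − 8 = 1; all invariant factors of ∂_1 are 1 so no torsion. So H_0 = Z.
rank ∂_1 = 8, rank ∂_2 = 18 ⇒ b_1 = 27 − 8 − 18 = 1; ∂_2 has invariant factor(s) [2] giving torsion. So H_1 = Z × Z/2.
rank ∂_2 = 18, rank ∂_3 = 0 ⇒ b_2 = 18 − 18 − 0 = 0. So H_2 = 0.

H_0 ≅ Z,  H_1 ≅ Z × Z/2,  H_2 = 0.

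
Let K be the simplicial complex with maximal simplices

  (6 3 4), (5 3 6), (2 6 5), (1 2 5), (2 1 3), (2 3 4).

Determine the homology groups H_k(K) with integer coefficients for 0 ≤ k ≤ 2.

Take the total order 1 < 2 < 3 < 4 < 5 < 6 on the vertex set. Then K (dimension 2) consists of the simplices:

  0-simplices (6): [1], [2], [3], [4], [5], [6]
  1-simplices (12): [1,2], [1,3], [1,5], [2,3], [2,4], [2,5], [2,6], [3,4], [3,5], [3,6], [4,6], [5,6]
  2-simplices (6): [1,2,3], [1,2,5], [2,3,4], [2,5,6], [3,4,6], [3,5,6]

so the chain groups are C_0 ≅ Z^6, C_1 ≅ Z^12, C_2 ≅ Z^6.

Boundary ∂_1: C_1 → C_0 is given by ∂[p,q] = [q] − [p]. For instance
  ∂[2,6] = [6] − [2].
The resulting 6×12 matrix has rank 5, and its Smith normal form has invariant factors (1,1,1,1,1).

∂_2: C_2 → C_1 sends each 2-simplex [p,q,r] to [q,r] − [p,r] + [p,q]. For instance
  ∂[1,2,3] = [2,3] − [1,3] + [1,2],
  ∂[2,5,6] = [5,6] − [2,6] + [2,5].
This gives a 12×6 integer matrix of rank 6; reducing to Smith normal form yields diagonal entries (1,1,1,1,1,1).

From H_k ≅ ker(∂_k) / im(∂_{k+1}) we obtain:

  H_0: rank C_0 − rank ∂_1 = 6 − 5 = 1, and the invariant factors of ∂_1 are all 1, so H_0 = Z.
  H_1: rank ker ∂_1 − rank ∂_2 = (12 − 5) − 6 = 1, and the invariant factors of ∂_2 are all 1, so H_1 = Z.
  H_2: rank ker ∂_2 − rank ∂_3 = (6 − 6) − 0 = 0, and there is no ∂_3, so H_2 = 0.

(K is a triangulation of the cylinder S^1 x I.)

H_0 ≅ Z,  H_1 ≅ Z,  H_2 = 0.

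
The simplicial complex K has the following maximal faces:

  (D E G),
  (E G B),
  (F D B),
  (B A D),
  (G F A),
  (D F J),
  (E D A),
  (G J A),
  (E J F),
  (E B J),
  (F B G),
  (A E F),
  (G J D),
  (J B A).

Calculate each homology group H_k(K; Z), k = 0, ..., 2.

H_0 = Z,  H_1 = Z^2,  H_2 = Z.

Order the vertices as A < B < D < E < F < G < J. Listing each simplex with vertices in this order, K has dimension 2 with simplices:

  0-simplices (7): A, B, D, E, F, G, J
  1-simplices (21): AB, AD, AE, AF, AG, AJ, BD, BE, BF, BG, BJ, DE, DF, DG, DJ, EF, EG, EJ, FG, FJ, GJ
  2-simplices (14): ABD, ABJ, ADE, AEF, AFG, AGJ, BDF, BEG, BEJ, BFG, DEG, DFJ, DGJ, EFJ

Hence C_0 ≅ Z^7, C_1 ≅ Z^21, C_2 ≅ Z^14.

Boundary ∂_1: C_1 → C_0 sends each edge [p,q] (with p < q) to q − p.
The 7×21 boundary matrix has rank 6 and Smith normal form diag(1,1,1,1,1,1).

∂_2: C_2 → C_1 acts by ∂[p,q,r] = [q,r] − [p,r] + [p,q]. For instance
  ∂ABD = BD − AD + AB,
  ∂ADE = DE − AE + AD.
As a 21×14 matrix over Z this has rank 13, with invariant factors (1,1,1,1,1,1,1,1,1,1,1,1,1).

Reading off H_k = ker ∂_k / im ∂_{k+1}:

  H_0: rank C_0 − rank ∂_1 = 7 − 6 = 1, and the invariant factors of ∂_1 are all 1, so H_0 = Z.
  H_1: rank ker ∂_1 − rank ∂_2 = (21 − 6) − 13 = 2, and the invariant factors of ∂_2 are all 1, so H_1 = Z^2.
  H_2: rank ker ∂_2 − rank ∂_3 = (14 − 13) − 0 = 1, and there is no ∂_3, so H_2 = Z.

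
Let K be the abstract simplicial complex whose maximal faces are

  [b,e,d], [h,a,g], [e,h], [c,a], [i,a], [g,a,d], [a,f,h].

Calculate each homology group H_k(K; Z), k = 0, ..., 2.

H_0 = Z,  H_1 = Z,  H_2 = 0.

We work with the vertex ordering a < b < c < d < e < f < g < h < i. The simplices of K, each written with vertices in increasing order, are:

  0-simplices (9): a, b, c, d, e, f, g, h, i
  1-simplices (13): ac, ad, af, ag, ah, ai, bd, be, de, dg, eh, fh, gh
  2-simplices (4): adg, afh, agh, bde

Hence C_0 ≅ Z^9, C_1 ≅ Z^13, C_2 ≅ Z^4.

The boundary map ∂_1: C_1 → C_0 is given by ∂[p,q] = [q] − [p].
The 9×13 boundary matrix has rank 8 and Smith normal form diag(1,1,1,1,1,1,1,1).

Boundary ∂_2: C_2 → C_1 sends each 2-simplex [p,q,r] to [q,r] − [p,r] + [p,q]. For instance
  ∂bde = de − be + bd,
  ∂afh = fh − ah + af.
This gives a 13×4 integer matrix of rank 4; reducing to Smith normal form yields diagonal entries (1,1,1,1).

Computing H_k = (kernel of ∂_k) / (image of ∂_{k+1}):

  H_0: rank C_0 − rank ∂_1 = 9 − 8 = 1, and the invariant factors of ∂_1 are all 1, so H_0 ≅ Z.
  H_1: rank ker ∂_1 − rank ∂_2 = (13 − 8) − 4 = 1, and the invariant factors of ∂_2 are all 1, so H_1 ≅ Z.
  H_2: rank ker ∂_2 − rank ∂_3 = (4 − 4) − 0 = 0, and there is no ∂_3, so H_2 ≅ 0.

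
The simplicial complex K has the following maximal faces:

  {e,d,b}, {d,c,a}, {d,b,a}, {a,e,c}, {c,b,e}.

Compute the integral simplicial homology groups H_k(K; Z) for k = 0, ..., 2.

Take the total order a < b < c < d < e on the vertex set. Then K (dimension 2) consists of the simplices:

  0-simplices (5): a, b, c, d, e
  1-simplices (10): ab, ac, ad, ae, bc, bd, be, cd, ce, de
  2-simplices (5): abd, acd, ace, bce, bde

Hence C_0 ≅ Z^5, C_1 ≅ Z^10, C_2 ≅ Z^5.

The boundary map ∂_1: C_1 → C_0 sends each edge [p,q] (with p < q) to q − p. For instance
  ∂de = e − d.
The 5×10 boundary matrix has rank 4 and Smith normal form diag(1,1,1,1).

The boundary map ∂_2: C_2 → C_1 maps a triangle to the signed sum of its edges. For instance
  ∂ace = ce − ae + ac,
  ∂bce = ce − be + bc.
The resulting 10×5 matrix has rank 5, and its Smith normal form has invariant factors (1,1,1,1,1).

Computing H_k = (kernel of ∂_k) / (image of ∂_{k+1}):

  H_0: rank C_0 − rank ∂_1 = 5 − 4 = 1, and the invariant factors of ∂_1 are all 1, so H_0 = Z.
  H_1: rank ker ∂_1 − rank ∂_2 = (10 − 4) − 5 = 1, and the invariant factors of ∂_2 are all 1, so H_1 = Z.
  H_2: rank ker ∂_2 − rank ∂_3 = (5 − 5) − 0 = 0, and there is no ∂_3, so H_2 = 0.

(K is a triangulation of the Möbius band.)

H_0 ≅ Z,  H_1 ≅ Z,  H_2 = 0.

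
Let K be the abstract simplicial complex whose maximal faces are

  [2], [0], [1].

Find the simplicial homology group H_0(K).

H_0 ≅ Z^3.

Take the total order 0 < 1 < 2 on the vertex set. Then K (dimension 0) consists of the simplices:

  0-simplices (3): [0], [1], [2]

giving chain groups C_0 ≅ Z^3.

Computing H_k = (kernel of ∂_k) / (image of ∂_{k+1}):

  H_0: rank C_0 − rank ∂_1 = 3 − 0 = 3, and there is no ∂_1, so H_0 = Z^3.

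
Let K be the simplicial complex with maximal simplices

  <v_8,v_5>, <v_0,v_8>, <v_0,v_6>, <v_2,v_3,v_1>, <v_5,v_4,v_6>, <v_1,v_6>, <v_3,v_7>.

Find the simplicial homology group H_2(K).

K has 9 vertices, 11 edges, 2 triangles.
rank ∂_2 = 2, rank ∂_3 = 0 ⇒ b_2 = 2 − 2 − 0 = 0. So H_2 = 0.

H_2 ≅ 0.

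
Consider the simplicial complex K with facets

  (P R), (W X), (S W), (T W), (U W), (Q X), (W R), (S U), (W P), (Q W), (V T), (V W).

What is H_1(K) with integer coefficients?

H_1 ≅ Z^4.

We work with the vertex ordering P < Q < R < S < T < U < V < W < X. The simplices of K, each written with vertices in increasing order, are:

  0-simplices (9): P, Q, R, S, T, U, V, W, X
  1-simplices (12): PR, PW, QW, QX, RW, SU, SW, TV, TW, UW, VW, WX

Hence C_0 ≅ Z^9, C_1 ≅ Z^12.

∂_1: C_1 → C_0 maps an edge to its endpoints' difference, ∂[p,q] = q − p.
The 9×12 boundary matrix has rank 8 and Smith normal form diag(1,1,1,1,1,1,1,1).

Computing H_k = (kernel of ∂_k) / (image of ∂_{k+1}):

  H_1: rank ker ∂_1 − rank ∂_2 = (12 − 8) − 0 = 4, and there is no ∂_2, so H_1 = Z^4.

(K is a triangulation of a wedge of 4 circles.)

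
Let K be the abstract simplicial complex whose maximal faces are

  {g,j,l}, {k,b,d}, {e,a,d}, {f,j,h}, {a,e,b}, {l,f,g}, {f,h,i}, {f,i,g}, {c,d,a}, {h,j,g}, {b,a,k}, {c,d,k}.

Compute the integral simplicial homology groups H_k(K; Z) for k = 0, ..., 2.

H_0 ≅ Z^2,  H_1 ≅ Z^2,  H_2 = 0.

Fix the vertex order a < b < c < d < e < f < g < h < i < j < k < l and write every simplex with vertices in increasing order. Then dim K = 2 and the simplices of K are:

  0-simplices (12): a, b, c, d, e, f, g, h, i, j, k, l
  1-simplices (24): ab, ac, ad, ae, ak, bd, be, bk, cd, ck, de, dk, fg, fh, fi, fj, fl, gh, gi, gj, gl, hi, hj, jl
  2-simplices (12): abe, abk, acd, ade, bdk, cdk, fgi, fgl, fhi, fhj, ghj, gjl

so the chain groups are C_0 ≅ Z^12, C_1 ≅ Z^24, C_2 ≅ Z^12.

The boundary map ∂_1: C_1 → C_0 sends each edge [p,q] (with p < q) to q − p. For instance
  ∂jl = l − j.
This gives a 12×24 integer matrix of rank 10; reducing to Smith normal form yields diagonal entries (1,1,1,1,1,1,1,1,1,1).

Boundary ∂_2: C_2 → C_1 sends each 2-simplex [p,q,r] to [q,r] − [p,r] + [p,q]. For instance
  ∂ghj = hj − gj + gh,
  ∂abk = bk − ak + ab.
The resulting 24×12 matrix has rank 12, and its Smith normal form has invariant factors (1,1,1,1,1,1,1,1,1,1,1,1).

Now H_k = ker ∂_k / im ∂_{k+1}, so:

  H_0: rank C_0 − rank ∂_1 = 12 − 10 = 2, and the invariant factors of ∂_1 are all 1, so H_0 = Z^2.
  H_1: rank ker ∂_1 − rank ∂_2 = (24 − 10) − 12 = 2, and the invariant factors of ∂_2 are all 1, so H_1 = Z^2.
  H_2: rank ker ∂_2 − rank ∂_3 = (12 − 12) − 0 = 0, and there is no ∂_3, so H_2 = 0.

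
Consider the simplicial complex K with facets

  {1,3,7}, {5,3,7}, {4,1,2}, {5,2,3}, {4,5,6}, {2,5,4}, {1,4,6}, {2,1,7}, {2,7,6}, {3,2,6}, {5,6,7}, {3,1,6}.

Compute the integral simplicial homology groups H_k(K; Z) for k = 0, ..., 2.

H_0 ≅ Z,  H_1 ≅ Z/2,  H_2 = 0.

K has 7 vertices, 18 edges, 12 triangles.
rank ∂_0 = 0, rank ∂_1 = 6 ⇒ b_0 = 7 − 0 − 6 = 1; all invariant factors of ∂_1 are 1 so no torsion. So H_0 ≅ Z.
rank ∂_1 = 6, rank ∂_2 = 12 ⇒ b_1 = 18 − 6 − 12 = 0; ∂_2 has invariant factor(s) [2] giving torsion. So H_1 ≅ Z/2.
rank ∂_2 = 12, rank ∂_3 = 0 ⇒ b_2 = 12 − 12 − 0 = 0. So H_2 ≅ 0.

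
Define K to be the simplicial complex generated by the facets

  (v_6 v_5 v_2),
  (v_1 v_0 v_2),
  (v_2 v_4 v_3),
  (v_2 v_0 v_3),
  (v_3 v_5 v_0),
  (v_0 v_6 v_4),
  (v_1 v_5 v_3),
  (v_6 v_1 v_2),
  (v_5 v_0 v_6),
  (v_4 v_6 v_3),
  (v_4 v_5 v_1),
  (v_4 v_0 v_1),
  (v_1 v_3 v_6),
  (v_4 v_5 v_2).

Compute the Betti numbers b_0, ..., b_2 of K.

b_0 = 1, b_1 = 2, b_2 = 1.

Take the total order v_0 < v_1 < v_2 < v_3 < v_4 < v_5 < v_6 on the vertex set. Then K (dimension 2) consists of the simplices:

  0-simplices (7): [v_0], [v_1], [v_2], [v_3], [v_4], [v_5], [v_6]
  1-simplices (21): (21 of them)
  2-simplices (14): (14 of them)

giving chain groups C_0 ≅ Z^7, C_1 ≅ Z^21, C_2 ≅ Z^14.

∂_1: C_1 → C_0 maps an edge to its endpoints' difference, ∂[p,q] = q − p.
The 7×21 boundary matrix has rank 6 and Smith normal form diag(1,1,1,1,1,1).

The boundary map ∂_2: C_2 → C_1 sends each 2-simplex [p,q,r] to [q,r] − [p,r] + [p,q]. For instance
  ∂[v_1,v_3,v_6] = [v_3,v_6] − [v_1,v_6] + [v_1,v_3],
  ∂[v_0,v_5,v_6] = [v_5,v_6] − [v_0,v_6] + [v_0,v_5].
This gives a 21×14 integer matrix of rank 13; reducing to Smith normal form yields diagonal entries (1,1,1,1,1,1,1,1,1,1,1,1,1).

Computing H_k = (kernel of ∂_k) / (image of ∂_{k+1}):

  H_0: rank C_0 − rank ∂_1 = 7 − 6 = 1, and the invariant factors of ∂_1 are all 1, so H_0 ≅ Z.
  H_1: rank ker ∂_1 − rank ∂_2 = (21 − 6) − 13 = 2, and the invariant factors of ∂_2 are all 1, so H_1 ≅ Z^2.
  H_2: rank ker ∂_2 − rank ∂_3 = (14 − 13) − 0 = 1, and there is no ∂_3, so H_2 ≅ Z.

As a check, the Euler characteristic is 7 − 21 + 14 = 0, which agrees with 1 − 2 + 1 = 0.

Hence the Betti numbers are b_0 = 1, b_1 = 2, b_2 = 1.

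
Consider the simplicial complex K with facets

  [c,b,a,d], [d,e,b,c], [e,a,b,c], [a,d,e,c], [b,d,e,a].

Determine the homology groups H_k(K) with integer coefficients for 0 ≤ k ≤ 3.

H_0 ≅ Z,  H_1 = 0,  H_2 = 0,  H_3 ≅ Z.

Take the total order a < b < c < d < e on the vertex set. Then K (dimension 3) consists of the simplices:

  0-simplices (5): a, b, c, d, e
  1-simplices (10): ab, ac, ad, ae, bc, bd, be, cd, ce, de
  2-simplices (10): abc, abd, abe, acd, ace, ade, bcd, bce, bde, cde
  3-simplices (5): abcd, abce, abde, acde, bcde

giving chain groups C_0 ≅ Z^5, C_1 ≅ Z^10, C_2 ≅ Z^10, C_3 ≅ Z^5.

The boundary map ∂_1: C_1 → C_0 maps an edge to its endpoints' difference, ∂[p,q] = q − p.
This gives a 5×10 integer matrix of rank 4; reducing to Smith normal form yields diagonal entries (1,1,1,1).

The boundary map ∂_2: C_2 → C_1 acts by ∂[p,q,r] = [q,r] − [p,r] + [p,q]. For instance
  ∂abc = bc − ac + ab,
  ∂bcd = cd − bd + bc.
The resulting 10×10 matrix has rank 6, and its Smith normal form has invariant factors (1,1,1,1,1,1).

∂_3: C_3 → C_2 sends each 3-simplex σ to the alternating sum Σ_i (−1)^i (σ with its i-th vertex removed). For instance
  ∂acde = cde − ade + ace − acd,
  ∂bcde = cde − bde + bce − bcd.
The 10×5 boundary matrix has rank 4 and Smith normal form diag(1,1,1,1).

Now H_k = ker ∂_k / im ∂_{k+1}, so:

  H_0: rank C_0 − rank ∂_1 = 5 − 4 = 1, and the invariant factors of ∂_1 are all 1, so H_0 ≅ Z.
  H_1: rank ker ∂_1 − rank ∂_2 = (10 − 4) − 6 = 0, and the invariant factors of ∂_2 are all 1, so H_1 ≅ 0.
  H_2: rank ker ∂_2 − rank ∂_3 = (10 − 6) − 4 = 0, and the invariant factors of ∂_3 are all 1, so H_2 ≅ 0.
  H_3: rank ker ∂_3 − rank ∂_4 = (5 − 4) − 0 = 1, and there is no ∂_4, so H_3 ≅ Z.

As a check, the Euler characteristic is 5 − 10 + 10 − 5 = 0, which agrees with 1 − 0 + 0 − 1 = 0.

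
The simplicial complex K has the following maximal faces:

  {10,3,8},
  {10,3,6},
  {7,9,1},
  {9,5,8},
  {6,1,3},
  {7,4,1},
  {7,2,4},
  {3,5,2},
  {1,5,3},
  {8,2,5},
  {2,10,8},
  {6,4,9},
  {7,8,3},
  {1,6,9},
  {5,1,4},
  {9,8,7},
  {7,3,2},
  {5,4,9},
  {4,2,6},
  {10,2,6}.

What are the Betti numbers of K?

Fix the vertex order 1 < 2 < 3 < 4 < 5 < 6 < 7 < 8 < 9 < 10 and write every simplex with vertices in increasing order. Then dim K = 2 and the simplices of K are:

  0-simplices (10): [1], [2], [3], [4], [5], [6], [7], [8], [9], [10]
  1-simplices (30): (30 of them)
  2-simplices (20): (20 of them)

Hence C_0 ≅ Z^10, C_1 ≅ Z^30, C_2 ≅ Z^20.

Boundary ∂_1: C_1 → C_0 sends each edge [p,q] (with p < q) to q − p. For instance
  ∂[3,5] = [5] − [3].
The resulting 10×30 matrix has rank 9, and its Smith normal form has invariant factors (1,1,1,1,1,1,1,1,1).

∂_2: C_2 → C_1 maps a triangle to the signed sum of its edges. For instance
  ∂[4,5,9] = [5,9] − [4,9] + [4,5],
  ∂[4,6,9] = [6,9] − [4,9] + [4,6].
The 30×20 boundary matrix has rank 20 and Smith normal form diag(1,1,1,1,1,1,1,1,1,1,1,1,1,1,1,1,1,1,1,2).

From H_k ≅ ker(∂_k) / im(∂_{k+1}) we obtain:

  H_0: rank C_0 − rank ∂_1 = 10 − 9 = 1, and the invariant factors of ∂_1 are all 1, so H_0 ≅ Z.
  H_1: rank ker ∂_1 − rank ∂_2 = (30 − 9) − 20 = 1, and ∂_2 has invariant factor 2 > 1, so H_1 ≅ Z ⊕ Z/2.
  H_2: rank ker ∂_2 − rank ∂_3 = (20 − 20) − 0 = 0, and there is no ∂_3, so H_2 ≅ 0.

(K is a triangulation of the Klein bottle.)

Hence the Betti numbers are b_0 = 1, b_1 = 1, b_2 = 0.

b_0 = 1, b_1 = 1, b_2 = 0.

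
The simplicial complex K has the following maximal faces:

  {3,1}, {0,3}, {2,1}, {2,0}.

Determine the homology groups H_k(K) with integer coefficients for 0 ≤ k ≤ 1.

Fix the vertex order 0 < 1 < 2 < 3 and write every simplex with vertices in increasing order. Then dim K = 1 and the simplices of K are:

  0-simplices (4): [0], [1], [2], [3]
  1-simplices (4): [0,2], [0,3], [1,2], [1,3]

so the chain groups are C_0 ≅ Z^4, C_1 ≅ Z^4.

Boundary ∂_1: C_1 → C_0 sends each edge [p,q] (with p < q) to q − p.
As a 4×4 matrix over Z this has rank 3, with invariant factors (1,1,1).

Now H_k = ker ∂_k / im ∂_{k+1}, so:

  H_0: rank C_0 − rank ∂_1 = 4 − 3 = 1, and the invariant factors of ∂_1 are all 1, so H_0 ≅ Z.
  H_1: rank ker ∂_1 − rank ∂_2 = (4 − 3) − 0 = 1, and there is no ∂_2, so H_1 ≅ Z.

As a check, the Euler characteristic is 4 − 4 = 0, which agrees with 1 − 1 = 0.

H_0 ≅ Z,  H_1 ≅ Z.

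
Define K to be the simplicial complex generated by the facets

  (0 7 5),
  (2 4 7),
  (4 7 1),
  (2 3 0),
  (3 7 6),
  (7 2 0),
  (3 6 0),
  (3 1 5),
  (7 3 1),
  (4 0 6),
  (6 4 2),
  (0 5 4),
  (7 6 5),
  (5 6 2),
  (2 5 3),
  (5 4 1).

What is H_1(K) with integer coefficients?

Order the vertices as 0 < 1 < 2 < 3 < 4 < 5 < 6 < 7. Listing each simplex with vertices in this order, K has dimension 2 with simplices:

  0-simplices (8): [0], [1], [2], [3], [4], [5], [6], [7]
  1-simplices (24): (24 of them)
  2-simplices (16): [0,2,3], [0,2,7], [0,3,6], [0,4,5], [0,4,6], [0,5,7], [1,3,5], [1,3,7], [1,4,5], [1,4,7], [2,3,5], [2,4,6], [2,4,7], [2,5,6], [3,6,7], [5,6,7]

so the chain groups are C_0 ≅ Z^8, C_1 ≅ Z^24, C_2 ≅ Z^16.

Boundary ∂_1: C_1 → C_0 is given by ∂[p,q] = [q] − [p].
This gives a 8×24 integer matrix of rank 7; reducing to Smith normal form yields diagonal entries (1,1,1,1,1,1,1).

Boundary ∂_2: C_2 → C_1 acts by ∂[p,q,r] = [q,r] − [p,r] + [p,q]. For instance
  ∂[0,3,6] = [3,6] − [0,6] + [0,3],
  ∂[1,4,5] = [4,5] − [1,5] + [1,4].
The 24×16 boundary matrix has rank 15 and Smith normal form diag(1,1,1,1,1,1,1,1,1,1,1,1,1,1,1).

From H_k ≅ ker(∂_k) / im(∂_{k+1}) we obtain:

  H_1: rank ker ∂_1 − rank ∂_2 = (24 − 7) − 15 = 2, and the invariant factors of ∂_2 are all 1, so H_1 ≅ Z^2.

(K is a triangulation of the torus T^2.)

H_1 ≅ Z^2.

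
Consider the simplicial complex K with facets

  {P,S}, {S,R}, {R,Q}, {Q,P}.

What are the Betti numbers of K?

We work with the vertex ordering P < Q < R < S. The simplices of K, each written with vertices in increasing order, are:

  0-simplices (4): P, Q, R, S
  1-simplices (4): PQ, PS, QR, RS

Hence C_0 ≅ Z^4, C_1 ≅ Z^4.

The boundary map ∂_1: C_1 → C_0 maps an edge to its endpoints' difference, ∂[p,q] = q − p. For instance
  ∂PS = S − P.
The resulting 4×4 matrix has rank 3, and its Smith normal form has invariant factors (1,1,1).

From H_k ≅ ker(∂_k) / im(∂_{k+1}) we obtain:

  H_0: rank C_0 − rank ∂_1 = 4 − 3 = 1, and the invariant factors of ∂_1 are all 1, so H_0 ≅ Z.
  H_1: rank ker ∂_1 − rank ∂_2 = (4 − 3) − 0 = 1, and there is no ∂_2, so H_1 ≅ Z.

Hence the Betti numbers are b_0 = 1, b_1 = 1.

b_0 = 1, b_1 = 1.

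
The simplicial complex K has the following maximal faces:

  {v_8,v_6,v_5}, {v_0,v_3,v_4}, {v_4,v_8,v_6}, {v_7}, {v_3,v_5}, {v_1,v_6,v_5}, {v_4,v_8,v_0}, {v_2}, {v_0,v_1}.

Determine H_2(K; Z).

H_2 = 0.

Fix the vertex order v_0 < v_1 < v_2 < v_3 < v_4 < v_5 < v_6 < v_7 < v_8 and write every simplex with vertices in increasing order. Then dim K = 2 and the simplices of K are:

  0-simplices (9): [v_0], [v_1], [v_2], [v_3], [v_4], [v_5], [v_6], [v_7], [v_8]
  1-simplices (13): [v_0,v_1], [v_0,v_3], [v_0,v_4], [v_0,v_8], [v_1,v_5], [v_1,v_6], [v_3,v_4], [v_3,v_5], [v_4,v_6], [v_4,v_8], [v_5,v_6], [v_5,v_8], [v_6,v_8]
  2-simplices (5): [v_0,v_3,v_4], [v_0,v_4,v_8], [v_1,v_5,v_6], [v_4,v_6,v_8], [v_5,v_6,v_8]

so the chain groups are C_0 ≅ Z^9, C_1 ≅ Z^13, C_2 ≅ Z^5.

Boundary ∂_1: C_1 → C_0 sends each edge [p,q] (with p < q) to q − p. For instance
  ∂[v_3,v_5] = [v_5] − [v_3].
The 9×13 boundary matrix has rank 6 and Smith normal form diag(1,1,1,1,1,1).

Boundary ∂_2: C_2 → C_1 acts by ∂[p,q,r] = [q,r] − [p,r] + [p,q]. For instance
  ∂[v_4,v_6,v_8] = [v_6,v_8] − [v_4,v_8] + [v_4,v_6],
  ∂[v_1,v_5,v_6] = [v_5,v_6] − [v_1,v_6] + [v_1,v_5].
The 13×5 boundary matrix has rank 5 and Smith normal form diag(1,1,1,1,1).

Computing H_k = (kernel of ∂_k) / (image of ∂_{k+1}):

  H_2: rank ker ∂_2 − rank ∂_3 = (5 − 5) − 0 = 0, and there is no ∂_3, so H_2 ≅ 0.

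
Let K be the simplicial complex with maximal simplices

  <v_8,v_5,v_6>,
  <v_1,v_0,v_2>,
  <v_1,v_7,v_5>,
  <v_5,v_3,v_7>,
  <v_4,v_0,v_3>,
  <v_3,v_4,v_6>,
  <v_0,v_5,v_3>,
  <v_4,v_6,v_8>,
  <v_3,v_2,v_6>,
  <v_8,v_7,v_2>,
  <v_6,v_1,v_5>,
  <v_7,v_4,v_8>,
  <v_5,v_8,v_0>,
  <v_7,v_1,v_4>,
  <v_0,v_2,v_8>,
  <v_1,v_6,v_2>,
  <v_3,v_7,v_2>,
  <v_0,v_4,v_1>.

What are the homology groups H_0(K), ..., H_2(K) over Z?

H_0 = Z,  H_1 = Z^2,  H_2 = Z.

Order the vertices as v_0 < v_1 < v_2 < v_3 < v_4 < v_5 < v_6 < v_7 < v_8. Listing each simplex with vertices in this order, K has dimension 2 with simplices:

  0-simplices (9): [v_0], [v_1], [v_2], [v_3], [v_4], [v_5], [v_6], [v_7], [v_8]
  1-simplices (27): (27 of them)
  2-simplices (18): (18 of them)

giving chain groups C_0 ≅ Z^9, C_1 ≅ Z^27, C_2 ≅ Z^18.

∂_1: C_1 → C_0 is given by ∂[p,q] = [q] − [p]. For instance
  ∂[v_5,v_8] = [v_8] − [v_5].
This gives a 9×27 integer matrix of rank 8; reducing to Smith normal form yields diagonal entries (1,1,1,1,1,1,1,1).

The boundary map ∂_2: C_2 → C_1 acts by ∂[p,q,r] = [q,r] − [p,r] + [p,q]. For instance
  ∂[v_1,v_4,v_7] = [v_4,v_7] − [v_1,v_7] + [v_1,v_4],
  ∂[v_2,v_7,v_8] = [v_7,v_8] − [v_2,v_8] + [v_2,v_7].
This gives a 27×18 integer matrix of rank 17; reducing to Smith normal form yields diagonal entries (1,1,1,1,1,1,1,1,1,1,1,1,1,1,1,1,1).

Now H_k = ker ∂_k / im ∂_{k+1}, so:

  H_0: rank C_0 − rank ∂_1 = 9 − 8 = 1, and the invariant factors of ∂_1 are all 1, so H_0 ≅ Z.
  H_1: rank ker ∂_1 − rank ∂_2 = (27 − 8) − 17 = 2, and the invariant factors of ∂_2 are all 1, so H_1 ≅ Z^2.
  H_2: rank ker ∂_2 − rank ∂_3 = (18 − 17) − 0 = 1, and there is no ∂_3, so H_2 ≅ Z.

As a check, the Euler characteristic is 9 − 27 + 18 = 0, which agrees with 1 − 2 + 1 = 0.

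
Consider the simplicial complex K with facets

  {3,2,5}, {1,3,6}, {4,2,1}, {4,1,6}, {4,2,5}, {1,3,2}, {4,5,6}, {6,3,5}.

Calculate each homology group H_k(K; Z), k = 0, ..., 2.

H_0 ≅ Z,  H_1 = 0,  H_2 ≅ Z.

Fix the vertex order 1 < 2 < 3 < 4 < 5 < 6 and write every simplex with vertices in increasing order. Then dim K = 2 and the simplices of K are:

  0-simplices (6): [1], [2], [3], [4], [5], [6]
  1-simplices (12): [1,2], [1,3], [1,4], [1,6], [2,3], [2,4], [2,5], [3,5], [3,6], [4,5], [4,6], [5,6]
  2-simplices (8): [1,2,3], [1,2,4], [1,3,6], [1,4,6], [2,3,5], [2,4,5], [3,5,6], [4,5,6]

Hence C_0 ≅ Z^6, C_1 ≅ Z^12, C_2 ≅ Z^8.

Boundary ∂_1: C_1 → C_0 maps an edge to its endpoints' difference, ∂[p,q] = q − p. For instance
  ∂[1,4] = [4] − [1].
The 6×12 boundary matrix has rank 5 and Smith normal form diag(1,1,1,1,1).

∂_2: C_2 → C_1 maps a triangle to the signed sum of its edges. For instance
  ∂[1,2,4] = [2,4] − [1,4] + [1,2],
  ∂[2,3,5] = [3,5] − [2,5] + [2,3].
As a 12×8 matrix over Z this has rank 7, with invariant factors (1,1,1,1,1,1,1).

Now H_k = ker ∂_k / im ∂_{k+1}, so:

  H_0: rank C_0 − rank ∂_1 = 6 − 5 = 1, and the invariant factors of ∂_1 are all 1, so H_0 ≅ Z.
  H_1: rank ker ∂_1 − rank ∂_2 = (12 − 5) − 7 = 0, and the invariant factors of ∂_2 are all 1, so H_1 ≅ 0.
  H_2: rank ker ∂_2 − rank ∂_3 = (8 − 7) − 0 = 1, and there is no ∂_3, so H_2 ≅ Z.

(K is a triangulation of the 2-sphere S^2.)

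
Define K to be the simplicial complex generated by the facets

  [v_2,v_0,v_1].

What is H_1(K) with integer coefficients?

H_1 = 0.

Fix the vertex order v_0 < v_1 < v_2 and write every simplex with vertices in increasing order. Then dim K = 2 and the simplices of K are:

  0-simplices (3): [v_0], [v_1], [v_2]
  1-simplices (3): [v_0,v_1], [v_0,v_2], [v_1,v_2]
  2-simplices (1): [v_0,v_1,v_2]

so the chain groups are C_0 ≅ Z^3, C_1 ≅ Z^3, C_2 ≅ Z^1.

Boundary ∂_1: C_1 → C_0 sends each edge [p,q] (with p < q) to q − p. For instance
  ∂[v_0,v_2] = [v_2] − [v_0].
The resulting 3×3 matrix has rank 2, and its Smith normal form has invariant factors (1,1).

The boundary map ∂_2: C_2 → C_1 sends each 2-simplex [p,q,r] to [q,r] − [p,r] + [p,q]. For instance
  ∂[v_0,v_1,v_2] = [v_1,v_2] − [v_0,v_2] + [v_0,v_1].
This gives a 3×1 integer matrix of rank 1; reducing to Smith normal form yields diagonal entries (1).

Computing H_k = (kernel of ∂_k) / (image of ∂_{k+1}):

  H_1: rank ker ∂_1 − rank ∂_2 = (3 − 2) − 1 = 0, and the invariant factors of ∂_2 are all 1, so H_1 ≅ 0.

(K is a triangulation of the 2-simplex.)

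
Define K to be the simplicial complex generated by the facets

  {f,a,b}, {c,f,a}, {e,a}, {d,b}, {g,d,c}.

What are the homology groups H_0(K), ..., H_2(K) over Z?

Order the vertices as a < b < c < d < e < f < g. Listing each simplex with vertices in this order, K has dimension 2 with simplices:

  0-simplices (7): a, b, c, d, e, f, g
  1-simplices (10): ab, ac, ae, af, bd, bf, cd, cf, cg, dg
  2-simplices (3): abf, acf, cdg

giving chain groups C_0 ≅ Z^7, C_1 ≅ Z^10, C_2 ≅ Z^3.

Boundary ∂_1: C_1 → C_0 sends each edge [p,q] (with p < q) to q − p. For instance
  ∂ab = b − a.
This gives a 7×10 integer matrix of rank 6; reducing to Smith normal form yields diagonal entries (1,1,1,1,1,1).

∂_2: C_2 → C_1 acts by ∂[p,q,r] = [q,r] − [p,r] + [p,q]. For instance
  ∂acf = cf − af + ac,
  ∂cdg = dg − cg + cd.
The resulting 10×3 matrix has rank 3, and its Smith normal form has invariant factors (1,1,1).

From H_k ≅ ker(∂_k) / im(∂_{k+1}) we obtain:

  H_0: rank C_0 − rank ∂_1 = 7 − 6 = 1, and the invariant factors of ∂_1 are all 1, so H_0 = Z.
  H_1: rank ker ∂_1 − rank ∂_2 = (10 − 6) − 3 = 1, and the invariant factors of ∂_2 are all 1, so H_1 = Z.
  H_2: rank ker ∂_2 − rank ∂_3 = (3 − 3) − 0 = 0, and there is no ∂_3, so H_2 = 0.

As a check, the Euler characteristic is 7 − 10 + 3 = 0, which agrees with 1 − 1 + 0 = 0.

H_0 ≅ Z,  H_1 ≅ Z,  H_2 = 0.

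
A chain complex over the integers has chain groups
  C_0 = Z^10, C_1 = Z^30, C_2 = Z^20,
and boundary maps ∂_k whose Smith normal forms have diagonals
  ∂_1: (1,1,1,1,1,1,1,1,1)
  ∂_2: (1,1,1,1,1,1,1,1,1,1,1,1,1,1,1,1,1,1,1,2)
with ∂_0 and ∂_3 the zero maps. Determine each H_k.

H_0: b_0 = 10 − 0 − 9 = 1; torsion from ∂_1 factors > 1: none. So H_0 = Z.
H_1: b_1 = 30 − 9 − 20 = 1; torsion from ∂_2 factors > 1: [2]. So H_1 = Z ⊕ Z_2.
H_2: b_2 = 20 − 20 − 0 = 0; torsion from ∂_3 factors > 1: none. So H_2 = 0.

H_0 = Z,  H_1 = Z ⊕ Z_2,  H_2 = 0.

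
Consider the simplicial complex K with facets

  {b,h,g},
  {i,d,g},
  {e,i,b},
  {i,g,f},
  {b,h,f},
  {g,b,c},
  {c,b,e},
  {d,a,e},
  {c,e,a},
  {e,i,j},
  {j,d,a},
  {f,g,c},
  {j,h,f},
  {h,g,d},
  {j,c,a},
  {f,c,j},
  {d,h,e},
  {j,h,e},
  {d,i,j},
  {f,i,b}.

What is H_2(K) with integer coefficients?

K has 10 vertices, 30 edges, 20 triangles.
rank ∂_2 = 20, rank ∂_3 = 0 ⇒ b_2 = 20 − 20 − 0 = 0. So H_2 ≅ 0.

H_2 ≅ 0.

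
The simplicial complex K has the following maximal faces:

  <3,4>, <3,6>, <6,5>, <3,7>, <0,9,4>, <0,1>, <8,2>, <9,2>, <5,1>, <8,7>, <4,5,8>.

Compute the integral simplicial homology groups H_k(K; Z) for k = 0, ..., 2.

H_0 ≅ Z,  H_1 ≅ Z^4,  H_2 = 0.

Fix the vertex order 0 < 1 < 2 < 3 < 4 < 5 < 6 < 7 < 8 < 9 and write every simplex with vertices in increasing order. Then dim K = 2 and the simplices of K are:

  0-simplices (10): [0], [1], [2], [3], [4], [5], [6], [7], [8], [9]
  1-simplices (15): [0,1], [0,4], [0,9], [1,5], [2,8], [2,9], [3,4], [3,6], [3,7], [4,5], [4,8], [4,9], [5,6], [5,8], [7,8]
  2-simplices (2): [0,4,9], [4,5,8]

giving chain groups C_0 ≅ Z^10, C_1 ≅ Z^15, C_2 ≅ Z^2.

∂_1: C_1 → C_0 is given by ∂[p,q] = [q] − [p]. For instance
  ∂[4,9] = [9] − [4].
The 10×15 boundary matrix has rank 9 and Smith normal form diag(1,1,1,1,1,1,1,1,1).

∂_2: C_2 → C_1 sends each 2-simplex [p,q,r] to [q,r] − [p,r] + [p,q]. For instance
  ∂[4,5,8] = [5,8] − [4,8] + [4,5],
  ∂[0,4,9] = [4,9] − [0,9] + [0,4].
This gives a 15×2 integer matrix of rank 2; reducing to Smith normal form yields diagonal entries (1,1).

Computing H_k = (kernel of ∂_k) / (image of ∂_{k+1}):

  H_0: rank C_0 − rank ∂_1 = 10 − 9 = 1, and the invariant factors of ∂_1 are all 1, so H_0 = Z.
  H_1: rank ker ∂_1 − rank ∂_2 = (15 − 9) − 2 = 4, and the invariant factors of ∂_2 are all 1, so H_1 = Z^4.
  H_2: rank ker ∂_2 − rank ∂_3 = (2 − 2) − 0 = 0, and there is no ∂_3, so H_2 = 0.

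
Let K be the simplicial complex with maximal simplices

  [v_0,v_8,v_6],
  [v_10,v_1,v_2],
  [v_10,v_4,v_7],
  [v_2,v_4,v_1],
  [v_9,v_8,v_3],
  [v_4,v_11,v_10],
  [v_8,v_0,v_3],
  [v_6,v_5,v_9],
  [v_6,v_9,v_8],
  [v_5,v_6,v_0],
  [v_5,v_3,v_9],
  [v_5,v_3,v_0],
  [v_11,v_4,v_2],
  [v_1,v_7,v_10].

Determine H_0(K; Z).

H_0 ≅ Z^2.

Order the vertices as v_0 < v_1 < v_2 < v_3 < v_4 < v_5 < v_6 < v_7 < v_8 < v_9 < v_10 < v_11. Listing each simplex with vertices in this order, K has dimension 2 with simplices:

  0-simplices (12): [v_0], [v_1], [v_2], [v_3], [v_4], [v_5], [v_6], [v_7], [v_8], [v_9], [v_10], [v_11]
  1-simplices (24): (24 of them)
  2-simplices (14): (14 of them)

so the chain groups are C_0 ≅ Z^12, C_1 ≅ Z^24, C_2 ≅ Z^14.

The boundary map ∂_1: C_1 → C_0 is given by ∂[p,q] = [q] − [p]. For instance
  ∂[v_0,v_8] = [v_8] − [v_0].
This gives a 12×24 integer matrix of rank 10; reducing to Smith normal form yields diagonal entries (1,1,1,1,1,1,1,1,1,1).

Boundary ∂_2: C_2 → C_1 maps a triangle to the signed sum of its edges. For instance
  ∂[v_4,v_7,v_10] = [v_7,v_10] − [v_4,v_10] + [v_4,v_7],
  ∂[v_1,v_7,v_10] = [v_7,v_10] − [v_1,v_10] + [v_1,v_7].
The resulting 24×14 matrix has rank 13, and its Smith normal form has invariant factors (1,1,1,1,1,1,1,1,1,1,1,1,1).

Now H_k = ker ∂_k / im ∂_{k+1}, so:

  H_0: rank C_0 − rank ∂_1 = 12 − 10 = 2, and the invariant factors of ∂_1 are all 1, so H_0 ≅ Z^2.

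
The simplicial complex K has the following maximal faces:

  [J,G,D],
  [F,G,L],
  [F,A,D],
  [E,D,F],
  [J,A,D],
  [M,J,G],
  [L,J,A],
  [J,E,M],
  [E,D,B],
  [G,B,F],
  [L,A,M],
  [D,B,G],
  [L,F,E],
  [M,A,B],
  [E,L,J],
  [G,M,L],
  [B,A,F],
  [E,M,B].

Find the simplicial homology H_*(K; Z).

K has 9 vertices, 27 edges, 18 triangles.
rank ∂_0 = 0, rank ∂_1 = 8 ⇒ b_0 = 9 − 0 − 8 = 1; all invariant factors of ∂_1 are 1 so no torsion. So H_0 ≅ Z.
rank ∂_1 = 8, rank ∂_2 = 18 ⇒ b_1 = 27 − 8 − 18 = 1; ∂_2 has invariant factor(s) [2] giving torsion. So H_1 ≅ Z ⊕ Z_2.
rank ∂_2 = 18, rank ∂_3 = 0 ⇒ b_2 = 18 − 18 − 0 = 0. So H_2 ≅ 0.

H_0 ≅ Z,  H_1 ≅ Z ⊕ Z_2,  H_2 = 0.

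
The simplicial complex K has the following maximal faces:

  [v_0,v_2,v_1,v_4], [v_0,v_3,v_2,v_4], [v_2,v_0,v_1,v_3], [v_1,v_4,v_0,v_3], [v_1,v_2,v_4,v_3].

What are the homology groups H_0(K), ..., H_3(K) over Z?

Order the vertices as v_0 < v_1 < v_2 < v_3 < v_4. Listing each simplex with vertices in this order, K has dimension 3 with simplices:

  0-simplices (5): [v_0], [v_1], [v_2], [v_3], [v_4]
  1-simplices (10): [v_0,v_1], [v_0,v_2], [v_0,v_3], [v_0,v_4], [v_1,v_2], [v_1,v_3], [v_1,v_4], [v_2,v_3], [v_2,v_4], [v_3,v_4]
  2-simplices (10): [v_0,v_1,v_2], [v_0,v_1,v_3], [v_0,v_1,v_4], [v_0,v_2,v_3], [v_0,v_2,v_4], [v_0,v_3,v_4], [v_1,v_2,v_3], [v_1,v_2,v_4], [v_1,v_3,v_4], [v_2,v_3,v_4]
  3-simplices (5): [v_0,v_1,v_2,v_3], [v_0,v_1,v_2,v_4], [v_0,v_1,v_3,v_4], [v_0,v_2,v_3,v_4], [v_1,v_2,v_3,v_4]

giving chain groups C_0 ≅ Z^5, C_1 ≅ Z^10, C_2 ≅ Z^10, C_3 ≅ Z^5.

Boundary ∂_1: C_1 → C_0 sends each edge [p,q] (with p < q) to q − p. For instance
  ∂[v_2,v_4] = [v_4] − [v_2].
The resulting 5×10 matrix has rank 4, and its Smith normal form has invariant factors (1,1,1,1).

∂_2: C_2 → C_1 sends each 2-simplex [p,q,r] to [q,r] − [p,r] + [p,q]. For instance
  ∂[v_0,v_2,v_3] = [v_2,v_3] − [v_0,v_3] + [v_0,v_2],
  ∂[v_1,v_2,v_3] = [v_2,v_3] − [v_1,v_3] + [v_1,v_2].
The 10×10 boundary matrix has rank 6 and Smith normal form diag(1,1,1,1,1,1).

∂_3: C_3 → C_2 sends each 3-simplex σ to the alternating sum Σ_i (−1)^i (σ with its i-th vertex removed). For instance
  ∂[v_0,v_1,v_3,v_4] = [v_1,v_3,v_4] − [v_0,v_3,v_4] + [v_0,v_1,v_4] − [v_0,v_1,v_3],
  ∂[v_0,v_1,v_2,v_3] = [v_1,v_2,v_3] − [v_0,v_2,v_3] + [v_0,v_1,v_3] − [v_0,v_1,v_2].
The 10×5 boundary matrix has rank 4 and Smith normal form diag(1,1,1,1).

Computing H_k = (kernel of ∂_k) / (image of ∂_{k+1}):

  H_0: rank C_0 − rank ∂_1 = 5 − 4 = 1, and the invariant factors of ∂_1 are all 1, so H_0 ≅ Z.
  H_1: rank ker ∂_1 − rank ∂_2 = (10 − 4) − 6 = 0, and the invariant factors of ∂_2 are all 1, so H_1 ≅ 0.
  H_2: rank ker ∂_2 − rank ∂_3 = (10 − 6) − 4 = 0, and the invariant factors of ∂_3 are all 1, so H_2 ≅ 0.
  H_3: rank ker ∂_3 − rank ∂_4 = (5 − 4) − 0 = 1, and there is no ∂_4, so H_3 ≅ Z.

As a check, the Euler characteristic is 5 − 10 + 10 − 5 = 0, which agrees with 1 − 0 + 0 − 1 = 0.

H_0 ≅ Z,  H_1 = 0,  H_2 = 0,  H_3 ≅ Z.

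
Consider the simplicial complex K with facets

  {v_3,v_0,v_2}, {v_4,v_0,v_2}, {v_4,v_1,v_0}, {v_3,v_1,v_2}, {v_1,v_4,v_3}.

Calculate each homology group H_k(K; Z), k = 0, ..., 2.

K has 5 vertices, 10 edges, 5 triangles.
rank ∂_0 = 0, rank ∂_1 = 4 ⇒ b_0 = 5 − 0 − 4 = 1; all invariant factors of ∂_1 are 1 so no torsion. So H_0 = Z.
rank ∂_1 = 4, rank ∂_2 = 5 ⇒ b_1 = 10 − 4 − 5 = 1; all invariant factors of ∂_2 are 1 so no torsion. So H_1 = Z.
rank ∂_2 = 5, rank ∂_3 = 0 ⇒ b_2 = 5 − 5 − 0 = 0. So H_2 = 0.

H_0 ≅ Z,  H_1 ≅ Z,  H_2 = 0.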